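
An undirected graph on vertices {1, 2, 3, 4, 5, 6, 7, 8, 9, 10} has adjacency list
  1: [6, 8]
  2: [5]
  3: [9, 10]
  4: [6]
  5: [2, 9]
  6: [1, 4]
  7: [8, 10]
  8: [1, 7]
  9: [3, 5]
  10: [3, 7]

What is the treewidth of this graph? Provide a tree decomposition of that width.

Each bag holds 2 vertices, so the decomposition has width 1, which upper-bounds the treewidth. Any graph with an edge has treewidth ≥ 1, and G has the edge 4–6. Hence tw(G) = 1 exactly.

Treewidth 1.
Bags: B1 = {4, 6}  B2 = {1, 6}  B3 = {1, 8}  B4 = {7, 8}  B5 = {7, 10}  B6 = {3, 10}  B7 = {3, 9}  B8 = {5, 9}  B9 = {2, 5}
Tree: B1–B2, B2–B3, B3–B4, B4–B5, B5–B6, B6–B7, B7–B8, B8–B9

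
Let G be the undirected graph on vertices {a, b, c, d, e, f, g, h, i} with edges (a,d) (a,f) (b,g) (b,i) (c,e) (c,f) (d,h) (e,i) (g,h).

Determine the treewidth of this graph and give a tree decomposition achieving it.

Each bag holds 3 vertices, so the decomposition has width 2, which upper-bounds the treewidth. The edges h–d–a–f–c–e–i–b–g–h form a cycle, so G is not a tree and its treewidth is at least 2. The upper and lower bounds meet at 2, so that is the treewidth.

Treewidth 2.
One optimal decomposition is:
Bags: B1 = {a, d, h}  B2 = {a, f, h}  B3 = {c, f, h}  B4 = {c, e, h}  B5 = {e, h, i}  B6 = {b, h, i}  B7 = {b, g, h}
Tree: B1–B2, B2–B3, B3–B4, B4–B5, B5–B6, B6–B7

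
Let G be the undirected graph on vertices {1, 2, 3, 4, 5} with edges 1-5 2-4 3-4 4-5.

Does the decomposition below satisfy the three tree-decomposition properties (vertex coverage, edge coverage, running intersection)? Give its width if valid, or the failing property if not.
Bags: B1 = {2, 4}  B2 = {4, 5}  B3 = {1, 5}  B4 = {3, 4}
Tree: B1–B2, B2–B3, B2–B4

Every vertex of G appears in some bag (union = {1, 2, 3, 4, 5}); every edge is covered by a bag; and for each vertex v the set of bags containing v is connected in the bag tree. The decomposition is therefore valid. The largest bag has 2 vertices, so the width is 1.

Yes; width 1.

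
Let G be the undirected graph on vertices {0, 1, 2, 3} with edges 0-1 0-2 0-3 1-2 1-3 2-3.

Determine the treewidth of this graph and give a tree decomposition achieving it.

Treewidth 3.
One such decomposition:
Bags: B1 = {0, 1, 2, 3}
Tree: (single bag)

A single bag containing all 4 vertices is trivially a valid decomposition of width 3. On the other hand G contains the 4-clique {0, 1, 2, 3}. A clique must lie in a single bag of any decomposition, so no decomposition can have width below 3. The upper and lower bounds meet at 3, so that is the treewidth.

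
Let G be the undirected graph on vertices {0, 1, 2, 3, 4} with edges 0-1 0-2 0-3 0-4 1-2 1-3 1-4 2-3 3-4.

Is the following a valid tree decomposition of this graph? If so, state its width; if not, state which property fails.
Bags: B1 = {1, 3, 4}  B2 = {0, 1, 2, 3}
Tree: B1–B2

No — edge (0,4) lies in no bag.

A tree decomposition must satisfy three properties: every vertex lies in some bag; for every edge, both endpoints lie together in some bag; and for every vertex, the bags containing it form a connected subtree. Here edge (0,4) lies in no bag, so the decomposition is invalid.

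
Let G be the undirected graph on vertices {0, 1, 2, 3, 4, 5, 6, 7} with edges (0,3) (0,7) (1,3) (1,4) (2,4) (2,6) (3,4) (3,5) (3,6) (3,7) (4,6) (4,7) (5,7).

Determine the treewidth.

A width-2 tree decomposition is:
Bags: B1 = {3, 4, 7}  B2 = {0, 3, 7}  B3 = {3, 4, 6}  B4 = {1, 3, 4}  B5 = {3, 5, 7}  B6 = {2, 4, 6}
Tree: B1–B2, B1–B3, B1–B4, B1–B5, B3–B6
Each bag holds 3 vertices, so the decomposition has width 2, which upper-bounds the treewidth. On the other hand G contains the 3-clique {2, 4, 6}. A clique must lie in a single bag of any decomposition, so no decomposition can have width below 2. The upper and lower bounds meet at 2, so that is the treewidth.

2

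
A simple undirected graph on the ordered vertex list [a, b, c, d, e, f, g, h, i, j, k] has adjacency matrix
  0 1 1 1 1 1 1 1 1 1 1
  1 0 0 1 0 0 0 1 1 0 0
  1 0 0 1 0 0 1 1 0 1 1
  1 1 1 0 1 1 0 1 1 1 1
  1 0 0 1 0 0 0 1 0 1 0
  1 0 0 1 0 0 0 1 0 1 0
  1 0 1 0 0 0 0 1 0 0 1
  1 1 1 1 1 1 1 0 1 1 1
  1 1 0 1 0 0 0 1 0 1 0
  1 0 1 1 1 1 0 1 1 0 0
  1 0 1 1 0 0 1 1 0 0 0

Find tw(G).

A width-4 tree decomposition is:
Bags: B1 = {a, d, h, i, j}  B2 = {a, b, d, h, i}  B3 = {a, d, f, h, j}  B4 = {a, c, d, h, j}  B5 = {a, c, d, h, k}  B6 = {a, c, g, h, k}  B7 = {a, d, e, h, j}
Tree: B1–B2, B1–B3, B1–B4, B4–B5, B5–B6, B3–B7
Every bag has size at most 5, so the width is 5 − 1 = 4 and tw(G) ≤ 4. On the other hand G contains the 5-clique {a, d, e, h, j}. A clique must lie in a single bag of any decomposition, so no decomposition can have width below 4. Combining the bounds, tw(G) = 4.

4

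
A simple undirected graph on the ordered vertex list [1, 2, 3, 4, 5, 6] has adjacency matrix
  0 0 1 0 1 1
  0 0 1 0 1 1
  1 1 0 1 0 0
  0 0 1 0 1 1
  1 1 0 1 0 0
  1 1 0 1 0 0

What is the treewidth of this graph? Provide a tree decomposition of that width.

Each bag holds 4 vertices, so the decomposition has width 3, which upper-bounds the treewidth. For the lower bound: the 4 vertex sets {1,5}, {3,4}, {2}, {6} are disjoint, each induces a connected subgraph, and every pair is joined by at least one edge of G. Contracting each set to a single vertex therefore yields K_{4} as a minor, and since treewidth is minor-monotone, tw(G) ≥ tw(K_{4}) = 3. The upper and lower bounds meet at 3, so that is the treewidth.

Treewidth 3.
One such decomposition:
Bags: B1 = {1, 2, 4, 5}  B2 = {1, 2, 3, 4}  B3 = {1, 2, 4, 6}
Tree: B1–B2, B2–B3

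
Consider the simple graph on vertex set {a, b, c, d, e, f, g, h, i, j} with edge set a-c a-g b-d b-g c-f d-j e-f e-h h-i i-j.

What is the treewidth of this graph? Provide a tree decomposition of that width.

Treewidth 2.
One such decomposition:
Bags: B1 = {b, d, g}  B2 = {d, g, j}  B3 = {g, i, j}  B4 = {g, h, i}  B5 = {e, g, h}  B6 = {e, f, g}  B7 = {c, f, g}  B8 = {a, c, g}
Tree: B1–B2, B2–B3, B3–B4, B4–B5, B5–B6, B6–B7, B7–B8

The largest bag has 3 vertices, giving width 2; this decomposition certifies tw(G) ≤ 2. For the lower bound, G contains the cycle g–b–d–j–i–h–e–f–c–a–g, so G is not a forest; only forests have treewidth ≤ 1, hence tw(G) ≥ 2. The upper and lower bounds meet at 2, so that is the treewidth.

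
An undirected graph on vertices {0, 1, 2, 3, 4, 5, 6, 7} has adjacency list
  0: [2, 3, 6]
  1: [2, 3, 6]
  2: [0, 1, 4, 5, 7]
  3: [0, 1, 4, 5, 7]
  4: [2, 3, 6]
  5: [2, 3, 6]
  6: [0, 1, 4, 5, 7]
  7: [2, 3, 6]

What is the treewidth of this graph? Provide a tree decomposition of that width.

Each bag holds 4 vertices, so the decomposition has width 3, which upper-bounds the treewidth. For the lower bound: the 4 vertex sets {6,7}, {0,3}, {2}, {5} are disjoint, each induces a connected subgraph, and every pair is joined by at least one edge of G. Contracting each set to a single vertex therefore yields K_{4} as a minor, and since treewidth is minor-monotone, tw(G) ≥ tw(K_{4}) = 3. Therefore the treewidth is 3.

Treewidth 3.
One optimal decomposition is:
Bags: B1 = {2, 3, 6, 7}  B2 = {0, 2, 3, 6}  B3 = {2, 3, 5, 6}  B4 = {1, 2, 3, 6}  B5 = {2, 3, 4, 6}
Tree: B1–B2, B2–B3, B3–B4, B4–B5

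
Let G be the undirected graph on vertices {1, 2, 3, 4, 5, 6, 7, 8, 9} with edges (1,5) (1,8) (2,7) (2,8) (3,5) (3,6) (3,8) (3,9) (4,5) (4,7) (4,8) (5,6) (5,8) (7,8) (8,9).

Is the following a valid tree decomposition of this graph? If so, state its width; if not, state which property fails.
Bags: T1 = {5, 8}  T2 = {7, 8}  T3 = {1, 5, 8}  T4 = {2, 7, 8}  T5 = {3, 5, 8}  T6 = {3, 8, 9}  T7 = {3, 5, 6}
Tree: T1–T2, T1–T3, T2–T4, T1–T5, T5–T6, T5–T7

A tree decomposition must satisfy three properties: every vertex lies in some bag; for every edge, both endpoints lie together in some bag; and for every vertex, the bags containing it form a connected subtree. Here vertex 4 appears in no bag, so the decomposition is invalid.

No — vertex 4 appears in no bag.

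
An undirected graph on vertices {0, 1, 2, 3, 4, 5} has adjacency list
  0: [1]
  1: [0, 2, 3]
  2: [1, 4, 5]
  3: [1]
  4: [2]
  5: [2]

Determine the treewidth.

1

A width-1 tree decomposition is:
Bags: B1 = {1, 2}  B2 = {0, 1}  B3 = {2, 4}  B4 = {1, 3}  B5 = {2, 5}
Tree: B1–B2, B1–B3, B1–B4, B3–B5
The largest bag has 2 vertices, giving width 1; this decomposition certifies tw(G) ≤ 1. Since G has at least one edge (e.g. 1–2), it is not an edgeless graph, so tw(G) ≥ 1. Hence tw(G) = 1 exactly.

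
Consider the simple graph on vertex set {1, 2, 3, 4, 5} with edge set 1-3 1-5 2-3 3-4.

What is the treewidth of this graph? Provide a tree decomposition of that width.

Treewidth 1.
Bags: B1 = {1, 3}  B2 = {3, 4}  B3 = {2, 3}  B4 = {1, 5}
Tree: B1–B2, B1–B3, B1–B4

Every bag has size at most 2, so the width is 2 − 1 = 1 and tw(G) ≤ 1. Any graph with an edge has treewidth ≥ 1, and G has the edge 3–1. The upper and lower bounds meet at 1, so that is the treewidth.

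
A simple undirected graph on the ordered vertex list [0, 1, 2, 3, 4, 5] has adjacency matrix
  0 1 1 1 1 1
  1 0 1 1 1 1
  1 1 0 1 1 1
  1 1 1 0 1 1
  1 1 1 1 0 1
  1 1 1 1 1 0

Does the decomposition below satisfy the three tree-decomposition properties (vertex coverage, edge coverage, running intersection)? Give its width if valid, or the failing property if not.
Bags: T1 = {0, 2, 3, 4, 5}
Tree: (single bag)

No — vertex 1 appears in no bag.

A tree decomposition must satisfy three properties: every vertex lies in some bag; for every edge, both endpoints lie together in some bag; and for every vertex, the bags containing it form a connected subtree. Here vertex 1 appears in no bag, so the decomposition is invalid.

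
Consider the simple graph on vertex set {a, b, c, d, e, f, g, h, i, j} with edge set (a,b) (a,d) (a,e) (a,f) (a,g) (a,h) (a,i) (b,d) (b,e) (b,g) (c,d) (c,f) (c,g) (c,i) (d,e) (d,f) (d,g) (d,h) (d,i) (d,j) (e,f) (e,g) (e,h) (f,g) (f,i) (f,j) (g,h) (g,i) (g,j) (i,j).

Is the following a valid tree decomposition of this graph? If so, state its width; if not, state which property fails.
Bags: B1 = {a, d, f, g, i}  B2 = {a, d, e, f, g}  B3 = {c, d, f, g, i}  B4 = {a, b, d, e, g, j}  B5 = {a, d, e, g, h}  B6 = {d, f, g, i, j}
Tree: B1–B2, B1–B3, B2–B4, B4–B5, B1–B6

No — bags containing vertex j are not connected in the tree.

A tree decomposition must satisfy three properties: every vertex lies in some bag; for every edge, both endpoints lie together in some bag; and for every vertex, the bags containing it form a connected subtree. Here bags containing vertex j are not connected in the tree, so the decomposition is invalid.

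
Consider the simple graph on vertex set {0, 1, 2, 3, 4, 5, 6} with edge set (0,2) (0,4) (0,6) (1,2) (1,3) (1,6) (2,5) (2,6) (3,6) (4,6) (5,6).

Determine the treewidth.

2

A width-2 tree decomposition is:
Bags: B1 = {0, 2, 6}  B2 = {1, 2, 6}  B3 = {1, 3, 6}  B4 = {0, 4, 6}  B5 = {2, 5, 6}
Tree: B1–B2, B2–B3, B1–B4, B1–B5
Every bag has size at most 3, so the width is 3 − 1 = 2 and tw(G) ≤ 2. Conversely, {0, 2, 6} is a clique of size 3, and the vertices of any clique must share a bag in every tree decomposition; so some bag has ≥ 3 vertices and tw(G) ≥ 2. Therefore the treewidth is 2.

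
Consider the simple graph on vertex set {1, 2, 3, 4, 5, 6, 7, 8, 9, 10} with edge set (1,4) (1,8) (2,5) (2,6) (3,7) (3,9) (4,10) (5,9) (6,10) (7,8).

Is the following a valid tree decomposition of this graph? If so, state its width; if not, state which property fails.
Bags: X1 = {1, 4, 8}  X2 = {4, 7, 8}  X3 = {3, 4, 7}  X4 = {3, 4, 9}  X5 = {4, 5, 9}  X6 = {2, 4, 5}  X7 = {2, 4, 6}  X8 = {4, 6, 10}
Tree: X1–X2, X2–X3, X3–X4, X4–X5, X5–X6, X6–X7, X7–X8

Yes; width 2.

Vertex coverage: the bags together contain {1, 2, 3, 4, 5, 6, 7, 8, 9, 10}, the full vertex set. Edge coverage: each edge of G has both endpoints in at least one bag. Running intersection: for every vertex, the bags containing it form a connected subtree. All three properties hold, so this is a valid tree decomposition of width max|bag| − 1 = 2, and hence tw(G) ≤ 2.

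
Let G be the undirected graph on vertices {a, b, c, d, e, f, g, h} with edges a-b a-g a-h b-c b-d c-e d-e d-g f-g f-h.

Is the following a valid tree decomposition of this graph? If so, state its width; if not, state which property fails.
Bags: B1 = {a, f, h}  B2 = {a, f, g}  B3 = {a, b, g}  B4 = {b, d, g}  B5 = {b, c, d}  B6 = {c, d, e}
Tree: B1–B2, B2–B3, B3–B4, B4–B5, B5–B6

Yes; width 2.

Every vertex of G appears in some bag (union = {a, b, c, d, e, f, g, h}); every edge is covered by a bag; and for each vertex v the set of bags containing v is connected in the bag tree. The decomposition is therefore valid. The largest bag has 3 vertices, so the width is 2.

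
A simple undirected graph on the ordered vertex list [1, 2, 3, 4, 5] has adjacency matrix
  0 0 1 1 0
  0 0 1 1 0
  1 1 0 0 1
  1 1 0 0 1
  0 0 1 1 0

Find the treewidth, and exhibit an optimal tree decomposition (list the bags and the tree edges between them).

Every bag has size at most 3, so the width is 3 − 1 = 2 and tw(G) ≤ 2. The edges 5–3–2–4–5 form a cycle, so G is not a tree and its treewidth is at least 2. Combining the bounds, tw(G) = 2.

Treewidth 2.
One optimal decomposition is:
Bags: B1 = {3, 4, 5}  B2 = {2, 3, 4}  B3 = {1, 3, 4}
Tree: B1–B2, B2–B3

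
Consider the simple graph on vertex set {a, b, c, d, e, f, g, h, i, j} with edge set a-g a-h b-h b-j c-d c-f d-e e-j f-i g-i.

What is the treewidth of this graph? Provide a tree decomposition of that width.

Every bag has size at most 3, so the width is 3 − 1 = 2 and tw(G) ≤ 2. Since c–f–i–g–a–h–b–j–e–d–c is a cycle in G, G is not acyclic. Forests are exactly the graphs of treewidth ≤ 1, so tw(G) ≥ 2. Combining the bounds, tw(G) = 2.

Treewidth 2.
Bags: B1 = {c, f, i}  B2 = {c, g, i}  B3 = {a, c, g}  B4 = {a, c, h}  B5 = {b, c, h}  B6 = {b, c, j}  B7 = {c, e, j}  B8 = {c, d, e}
Tree: B1–B2, B2–B3, B3–B4, B4–B5, B5–B6, B6–B7, B7–B8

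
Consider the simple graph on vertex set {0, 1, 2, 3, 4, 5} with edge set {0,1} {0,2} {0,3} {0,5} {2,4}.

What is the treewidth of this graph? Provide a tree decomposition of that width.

Treewidth 1.
One optimal decomposition is:
Bags: B1 = {0, 2}  B2 = {0, 1}  B3 = {2, 4}  B4 = {0, 3}  B5 = {0, 5}
Tree: B1–B2, B1–B3, B2–B4, B4–B5

The largest bag has 2 vertices, giving width 1; this decomposition certifies tw(G) ≤ 1. Since G has at least one edge (e.g. 2–0), it is not an edgeless graph, so tw(G) ≥ 1. Hence tw(G) = 1 exactly.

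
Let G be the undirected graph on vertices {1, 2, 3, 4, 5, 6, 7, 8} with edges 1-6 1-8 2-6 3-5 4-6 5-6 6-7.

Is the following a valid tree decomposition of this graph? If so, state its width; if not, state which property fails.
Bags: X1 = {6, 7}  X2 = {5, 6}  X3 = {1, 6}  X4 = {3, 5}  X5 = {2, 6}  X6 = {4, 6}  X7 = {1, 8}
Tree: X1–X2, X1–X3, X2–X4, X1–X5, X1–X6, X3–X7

Checking the three conditions: (i) the bags cover all of {1, 2, 3, 4, 5, 6, 7, 8}; (ii) for each edge, some bag contains both endpoints; (iii) the bags containing any fixed vertex form a subtree. All hold, so the decomposition is valid with width 2 − 1 = 1.

Yes; width 1.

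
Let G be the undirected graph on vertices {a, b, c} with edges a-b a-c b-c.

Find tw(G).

A width-2 tree decomposition is:
Bags: B1 = {a, b, c}
Tree: (single bag)
With just one bag of size 3, the width is 3 − 1 = 2, so tw(G) ≤ 2. For the lower bound, the 3 vertices {a, b, c} are pairwise adjacent, and any tree decomposition puts a clique entirely inside one bag — forcing width ≥ 2. Therefore the treewidth is 2.

2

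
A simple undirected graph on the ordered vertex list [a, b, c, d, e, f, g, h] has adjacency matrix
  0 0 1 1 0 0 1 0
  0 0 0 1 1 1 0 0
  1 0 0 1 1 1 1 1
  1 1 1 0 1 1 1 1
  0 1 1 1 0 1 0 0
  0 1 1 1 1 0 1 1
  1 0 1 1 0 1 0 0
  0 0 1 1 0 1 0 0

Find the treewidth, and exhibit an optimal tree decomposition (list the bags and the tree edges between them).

Each bag holds 4 vertices, so the decomposition has width 3, which upper-bounds the treewidth. Conversely, {a, c, d, g} is a clique of size 4, and the vertices of any clique must share a bag in every tree decomposition; so some bag has ≥ 4 vertices and tw(G) ≥ 3. Therefore the treewidth is 3.

Treewidth 3.
Bags: B1 = {c, d, f, g}  B2 = {c, d, e, f}  B3 = {a, c, d, g}  B4 = {c, d, f, h}  B5 = {b, d, e, f}
Tree: B1–B2, B1–B3, B1–B4, B2–B5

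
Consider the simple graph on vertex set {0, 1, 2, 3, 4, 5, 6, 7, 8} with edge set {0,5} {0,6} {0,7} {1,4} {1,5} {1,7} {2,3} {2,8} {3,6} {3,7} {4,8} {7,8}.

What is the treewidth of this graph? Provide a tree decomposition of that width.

Treewidth 3.
One optimal decomposition is:
Bags: B1 = {2, 3, 6, 8}  B2 = {3, 6, 7, 8}  B3 = {0, 6, 7, 8}  B4 = {0, 4, 7, 8}  B5 = {0, 1, 4, 7}  B6 = {0, 1, 4, 5}
Tree: B1–B2, B2–B3, B3–B4, B4–B5, B5–B6

Each bag holds 4 vertices, so the decomposition has width 3, which upper-bounds the treewidth. For the lower bound: the 4 vertex sets {2,3,6}, {8}, {7}, {0,1,4,5} are disjoint, each induces a connected subgraph, and every pair is joined by at least one edge of G. Contracting each set to a single vertex therefore yields K_{4} as a minor, and since treewidth is minor-monotone, tw(G) ≥ tw(K_{4}) = 3. Combining the bounds, tw(G) = 3.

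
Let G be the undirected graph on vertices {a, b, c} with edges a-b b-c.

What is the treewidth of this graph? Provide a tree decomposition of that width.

Treewidth 1.
One optimal decomposition is:
Bags: B1 = {a, b}  B2 = {b, c}
Tree: B1–B2

Every bag has size at most 2, so the width is 2 − 1 = 1 and tw(G) ≤ 1. Since G has at least one edge (e.g. a–b), it is not an edgeless graph, so tw(G) ≥ 1. Combining the bounds, tw(G) = 1.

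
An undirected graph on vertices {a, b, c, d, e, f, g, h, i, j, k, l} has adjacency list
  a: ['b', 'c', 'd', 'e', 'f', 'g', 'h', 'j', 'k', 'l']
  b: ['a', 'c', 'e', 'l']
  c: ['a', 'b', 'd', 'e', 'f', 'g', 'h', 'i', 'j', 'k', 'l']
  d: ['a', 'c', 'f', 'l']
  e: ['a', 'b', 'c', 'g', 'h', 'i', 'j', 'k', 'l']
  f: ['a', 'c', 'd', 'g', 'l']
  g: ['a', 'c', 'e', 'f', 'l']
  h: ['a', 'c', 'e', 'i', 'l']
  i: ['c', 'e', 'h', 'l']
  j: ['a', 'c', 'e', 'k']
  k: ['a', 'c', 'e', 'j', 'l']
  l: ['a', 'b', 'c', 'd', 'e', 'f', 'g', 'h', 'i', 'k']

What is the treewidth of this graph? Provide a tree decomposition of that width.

Every bag has size at most 5, so the width is 5 − 1 = 4 and tw(G) ≤ 4. Conversely, {a, c, e, j, k} is a clique of size 5, and the vertices of any clique must share a bag in every tree decomposition; so some bag has ≥ 5 vertices and tw(G) ≥ 4. Hence tw(G) = 4 exactly.

Treewidth 4.
One optimal decomposition is:
Bags: B1 = {a, b, c, e, l}  B2 = {a, c, e, k, l}  B3 = {a, c, e, g, l}  B4 = {a, c, e, j, k}  B5 = {a, c, e, h, l}  B6 = {a, c, f, g, l}  B7 = {a, c, d, f, l}  B8 = {c, e, h, i, l}
Tree: B1–B2, B1–B3, B2–B4, B2–B5, B3–B6, B6–B7, B5–B8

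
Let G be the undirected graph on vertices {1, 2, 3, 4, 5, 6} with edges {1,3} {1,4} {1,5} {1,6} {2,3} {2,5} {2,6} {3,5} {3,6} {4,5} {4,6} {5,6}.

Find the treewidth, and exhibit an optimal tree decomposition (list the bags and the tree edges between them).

The largest bag has 4 vertices, giving width 3; this decomposition certifies tw(G) ≤ 3. Conversely, {1, 3, 5, 6} is a clique of size 4, and the vertices of any clique must share a bag in every tree decomposition; so some bag has ≥ 4 vertices and tw(G) ≥ 3. Hence tw(G) = 3 exactly.

Treewidth 3.
One such decomposition:
Bags: B1 = {1, 4, 5, 6}  B2 = {1, 3, 5, 6}  B3 = {2, 3, 5, 6}
Tree: B1–B2, B2–B3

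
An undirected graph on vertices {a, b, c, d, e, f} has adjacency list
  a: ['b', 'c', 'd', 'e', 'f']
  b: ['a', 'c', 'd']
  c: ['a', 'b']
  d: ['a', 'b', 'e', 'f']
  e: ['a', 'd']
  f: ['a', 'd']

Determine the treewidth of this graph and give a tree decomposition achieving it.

Treewidth 2.
One optimal decomposition is:
Bags: B1 = {a, b, d}  B2 = {a, d, f}  B3 = {a, b, c}  B4 = {a, d, e}
Tree: B1–B2, B1–B3, B1–B4

Every bag has size at most 3, so the width is 3 − 1 = 2 and tw(G) ≤ 2. Conversely, {a, d, e} is a clique of size 3, and the vertices of any clique must share a bag in every tree decomposition; so some bag has ≥ 3 vertices and tw(G) ≥ 2. Therefore the treewidth is 2.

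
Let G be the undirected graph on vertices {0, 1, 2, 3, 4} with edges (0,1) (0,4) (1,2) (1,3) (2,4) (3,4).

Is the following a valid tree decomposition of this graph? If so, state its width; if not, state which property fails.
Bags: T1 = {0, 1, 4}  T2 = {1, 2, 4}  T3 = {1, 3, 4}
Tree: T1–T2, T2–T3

Yes; width 2.

Vertex coverage: the bags together contain {0, 1, 2, 3, 4}, the full vertex set. Edge coverage: each edge of G has both endpoints in at least one bag. Running intersection: for every vertex, the bags containing it form a connected subtree. All three properties hold, so this is a valid tree decomposition of width max|bag| − 1 = 2, and hence tw(G) ≤ 2.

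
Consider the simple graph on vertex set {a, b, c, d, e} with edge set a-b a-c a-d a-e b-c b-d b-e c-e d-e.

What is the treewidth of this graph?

3

A width-3 tree decomposition is:
Bags: B1 = {a, b, d, e}  B2 = {a, b, c, e}
Tree: B1–B2
Every bag has size at most 4, so the width is 4 − 1 = 3 and tw(G) ≤ 3. On the other hand G contains the 4-clique {a, b, d, e}. A clique must lie in a single bag of any decomposition, so no decomposition can have width below 3. Hence tw(G) = 3 exactly.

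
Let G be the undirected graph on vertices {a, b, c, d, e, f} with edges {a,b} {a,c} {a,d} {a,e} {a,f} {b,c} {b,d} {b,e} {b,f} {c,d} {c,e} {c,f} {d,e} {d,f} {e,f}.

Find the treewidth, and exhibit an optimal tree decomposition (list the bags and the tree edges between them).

A single bag containing all 6 vertices is trivially a valid decomposition of width 5. On the other hand G contains the 6-clique {a, b, c, d, e, f}. A clique must lie in a single bag of any decomposition, so no decomposition can have width below 5. The upper and lower bounds meet at 5, so that is the treewidth.

Treewidth 5.
One optimal decomposition is:
Bags: B1 = {a, b, c, d, e, f}
Tree: (single bag)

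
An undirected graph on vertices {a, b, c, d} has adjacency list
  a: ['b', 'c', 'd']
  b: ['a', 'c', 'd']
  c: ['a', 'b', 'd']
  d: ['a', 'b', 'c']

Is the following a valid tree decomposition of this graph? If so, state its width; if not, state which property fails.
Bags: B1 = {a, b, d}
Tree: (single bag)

A tree decomposition must satisfy three properties: every vertex lies in some bag; for every edge, both endpoints lie together in some bag; and for every vertex, the bags containing it form a connected subtree. Here vertex c appears in no bag, so the decomposition is invalid.

No — vertex c appears in no bag.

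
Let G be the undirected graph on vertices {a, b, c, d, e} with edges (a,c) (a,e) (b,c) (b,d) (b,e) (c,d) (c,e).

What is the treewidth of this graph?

2

A width-2 tree decomposition is:
Bags: B1 = {b, c, d}  B2 = {b, c, e}  B3 = {a, c, e}
Tree: B1–B2, B2–B3
Every bag has size at most 3, so the width is 3 − 1 = 2 and tw(G) ≤ 2. Conversely, {b, c, d} is a clique of size 3, and the vertices of any clique must share a bag in every tree decomposition; so some bag has ≥ 3 vertices and tw(G) ≥ 2. The upper and lower bounds meet at 2, so that is the treewidth.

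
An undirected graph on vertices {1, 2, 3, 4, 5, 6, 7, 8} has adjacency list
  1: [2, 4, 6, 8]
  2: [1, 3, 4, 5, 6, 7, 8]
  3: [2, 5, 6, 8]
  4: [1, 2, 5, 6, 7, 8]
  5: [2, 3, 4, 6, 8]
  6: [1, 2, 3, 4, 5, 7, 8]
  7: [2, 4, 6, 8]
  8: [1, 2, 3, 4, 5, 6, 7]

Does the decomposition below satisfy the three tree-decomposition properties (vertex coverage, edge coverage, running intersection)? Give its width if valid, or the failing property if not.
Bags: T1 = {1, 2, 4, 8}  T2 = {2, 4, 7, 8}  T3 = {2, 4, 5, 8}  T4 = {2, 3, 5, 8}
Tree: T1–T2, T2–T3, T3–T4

A tree decomposition must satisfy three properties: every vertex lies in some bag; for every edge, both endpoints lie together in some bag; and for every vertex, the bags containing it form a connected subtree. Here vertex 6 appears in no bag, so the decomposition is invalid.

No — vertex 6 appears in no bag.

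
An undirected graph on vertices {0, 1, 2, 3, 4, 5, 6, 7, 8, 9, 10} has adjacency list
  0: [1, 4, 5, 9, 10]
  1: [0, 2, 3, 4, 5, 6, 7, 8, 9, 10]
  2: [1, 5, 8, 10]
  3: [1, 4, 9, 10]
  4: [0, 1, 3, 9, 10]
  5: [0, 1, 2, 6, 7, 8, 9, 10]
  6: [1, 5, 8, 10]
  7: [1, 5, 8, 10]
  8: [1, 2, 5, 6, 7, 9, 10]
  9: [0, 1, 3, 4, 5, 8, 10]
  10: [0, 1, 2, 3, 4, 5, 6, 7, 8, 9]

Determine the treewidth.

4

A width-4 tree decomposition is:
Bags: B1 = {0, 1, 5, 9, 10}  B2 = {0, 1, 4, 9, 10}  B3 = {1, 5, 8, 9, 10}  B4 = {1, 5, 7, 8, 10}  B5 = {1, 2, 5, 8, 10}  B6 = {1, 3, 4, 9, 10}  B7 = {1, 5, 6, 8, 10}
Tree: B1–B2, B1–B3, B3–B4, B4–B5, B2–B6, B5–B7
Each bag holds 5 vertices, so the decomposition has width 4, which upper-bounds the treewidth. For the lower bound, the 5 vertices {1, 3, 4, 9, 10} are pairwise adjacent, and any tree decomposition puts a clique entirely inside one bag — forcing width ≥ 4. Hence tw(G) = 4 exactly.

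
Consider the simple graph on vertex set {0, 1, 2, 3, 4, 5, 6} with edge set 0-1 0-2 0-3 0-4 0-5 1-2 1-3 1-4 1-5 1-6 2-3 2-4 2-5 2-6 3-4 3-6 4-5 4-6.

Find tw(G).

4

A width-4 tree decomposition is:
Bags: B1 = {0, 1, 2, 3, 4}  B2 = {1, 2, 3, 4, 6}  B3 = {0, 1, 2, 4, 5}
Tree: B1–B2, B1–B3
Every bag has size at most 5, so the width is 5 − 1 = 4 and tw(G) ≤ 4. On the other hand G contains the 5-clique {0, 1, 2, 3, 4}. A clique must lie in a single bag of any decomposition, so no decomposition can have width below 4. The upper and lower bounds meet at 4, so that is the treewidth.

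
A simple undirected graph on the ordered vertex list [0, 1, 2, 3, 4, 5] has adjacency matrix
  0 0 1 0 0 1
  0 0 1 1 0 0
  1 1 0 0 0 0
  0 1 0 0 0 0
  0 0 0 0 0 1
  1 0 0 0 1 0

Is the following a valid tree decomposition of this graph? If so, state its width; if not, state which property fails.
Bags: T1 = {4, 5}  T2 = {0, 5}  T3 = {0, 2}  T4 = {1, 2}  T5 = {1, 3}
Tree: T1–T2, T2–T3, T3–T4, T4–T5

Checking the three conditions: (i) the bags cover all of {0, 1, 2, 3, 4, 5}; (ii) for each edge, some bag contains both endpoints; (iii) the bags containing any fixed vertex form a subtree. All hold, so the decomposition is valid with width 2 − 1 = 1.

Yes; width 1.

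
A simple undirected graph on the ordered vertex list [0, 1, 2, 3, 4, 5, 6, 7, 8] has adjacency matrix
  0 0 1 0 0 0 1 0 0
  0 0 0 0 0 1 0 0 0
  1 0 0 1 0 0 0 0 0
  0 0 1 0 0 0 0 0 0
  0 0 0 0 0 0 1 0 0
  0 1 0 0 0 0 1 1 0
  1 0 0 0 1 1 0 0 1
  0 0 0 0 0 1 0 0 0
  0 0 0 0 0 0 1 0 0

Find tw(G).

A width-1 tree decomposition is:
Bags: B1 = {0, 6}  B2 = {5, 6}  B3 = {4, 6}  B4 = {0, 2}  B5 = {1, 5}  B6 = {6, 8}  B7 = {5, 7}  B8 = {2, 3}
Tree: B1–B2, B2–B3, B1–B4, B2–B5, B3–B6, B5–B7, B4–B8
Every bag has size at most 2, so the width is 2 − 1 = 1 and tw(G) ≤ 1. Since G has at least one edge (e.g. 0–6), it is not an edgeless graph, so tw(G) ≥ 1. The upper and lower bounds meet at 1, so that is the treewidth.

1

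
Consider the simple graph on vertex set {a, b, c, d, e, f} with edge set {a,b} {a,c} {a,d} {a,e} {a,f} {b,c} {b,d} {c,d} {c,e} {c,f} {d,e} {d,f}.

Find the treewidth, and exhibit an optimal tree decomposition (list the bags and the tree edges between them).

Treewidth 3.
One such decomposition:
Bags: B1 = {a, b, c, d}  B2 = {a, c, d, f}  B3 = {a, c, d, e}
Tree: B1–B2, B1–B3

Each bag holds 4 vertices, so the decomposition has width 3, which upper-bounds the treewidth. For the lower bound, the 4 vertices {a, c, d, e} are pairwise adjacent, and any tree decomposition puts a clique entirely inside one bag — forcing width ≥ 3. Combining the bounds, tw(G) = 3.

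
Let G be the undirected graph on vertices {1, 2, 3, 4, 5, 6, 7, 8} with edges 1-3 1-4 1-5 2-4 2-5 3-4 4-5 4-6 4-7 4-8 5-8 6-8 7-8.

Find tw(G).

2

A width-2 tree decomposition is:
Bags: B1 = {4, 5, 8}  B2 = {4, 7, 8}  B3 = {2, 4, 5}  B4 = {1, 4, 5}  B5 = {1, 3, 4}  B6 = {4, 6, 8}
Tree: B1–B2, B1–B3, B3–B4, B4–B5, B1–B6
Every bag has size at most 3, so the width is 3 − 1 = 2 and tw(G) ≤ 2. Conversely, {1, 3, 4} is a clique of size 3, and the vertices of any clique must share a bag in every tree decomposition; so some bag has ≥ 3 vertices and tw(G) ≥ 2. Therefore the treewidth is 2.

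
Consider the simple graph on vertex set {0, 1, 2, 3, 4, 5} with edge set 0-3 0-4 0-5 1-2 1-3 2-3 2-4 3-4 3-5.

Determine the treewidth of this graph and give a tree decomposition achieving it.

Every bag has size at most 3, so the width is 3 − 1 = 2 and tw(G) ≤ 2. For the lower bound, the 3 vertices {0, 3, 4} are pairwise adjacent, and any tree decomposition puts a clique entirely inside one bag — forcing width ≥ 2. The upper and lower bounds meet at 2, so that is the treewidth.

Treewidth 2.
One such decomposition:
Bags: B1 = {2, 3, 4}  B2 = {0, 3, 4}  B3 = {1, 2, 3}  B4 = {0, 3, 5}
Tree: B1–B2, B1–B3, B2–B4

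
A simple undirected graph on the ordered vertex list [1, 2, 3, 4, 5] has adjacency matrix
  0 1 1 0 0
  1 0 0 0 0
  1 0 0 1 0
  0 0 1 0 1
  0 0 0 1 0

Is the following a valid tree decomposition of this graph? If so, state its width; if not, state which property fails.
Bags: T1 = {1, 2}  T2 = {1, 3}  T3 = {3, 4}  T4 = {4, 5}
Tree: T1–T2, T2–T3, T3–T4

Checking the three conditions: (i) the bags cover all of {1, 2, 3, 4, 5}; (ii) for each edge, some bag contains both endpoints; (iii) the bags containing any fixed vertex form a subtree. All hold, so the decomposition is valid with width 2 − 1 = 1.

Yes; width 1.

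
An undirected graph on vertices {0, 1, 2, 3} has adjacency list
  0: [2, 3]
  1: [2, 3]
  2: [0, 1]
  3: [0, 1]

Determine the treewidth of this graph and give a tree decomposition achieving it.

Each bag holds 3 vertices, so the decomposition has width 2, which upper-bounds the treewidth. The edges 1–2–0–3–1 form a cycle, so G is not a tree and its treewidth is at least 2. The upper and lower bounds meet at 2, so that is the treewidth.

Treewidth 2.
Bags: B1 = {0, 1, 2}  B2 = {0, 1, 3}
Tree: B1–B2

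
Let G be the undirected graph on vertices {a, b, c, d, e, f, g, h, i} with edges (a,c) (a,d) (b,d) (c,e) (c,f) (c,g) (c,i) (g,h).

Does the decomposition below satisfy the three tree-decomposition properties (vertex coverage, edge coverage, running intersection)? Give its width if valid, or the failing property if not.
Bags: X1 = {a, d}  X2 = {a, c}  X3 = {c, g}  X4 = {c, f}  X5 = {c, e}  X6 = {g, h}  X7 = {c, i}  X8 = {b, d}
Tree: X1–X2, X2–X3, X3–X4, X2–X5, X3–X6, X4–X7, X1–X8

Yes; width 1.

Vertex coverage: the bags together contain {a, b, c, d, e, f, g, h, i}, the full vertex set. Edge coverage: each edge of G has both endpoints in at least one bag. Running intersection: for every vertex, the bags containing it form a connected subtree. All three properties hold, so this is a valid tree decomposition of width max|bag| − 1 = 1, and hence tw(G) ≤ 1.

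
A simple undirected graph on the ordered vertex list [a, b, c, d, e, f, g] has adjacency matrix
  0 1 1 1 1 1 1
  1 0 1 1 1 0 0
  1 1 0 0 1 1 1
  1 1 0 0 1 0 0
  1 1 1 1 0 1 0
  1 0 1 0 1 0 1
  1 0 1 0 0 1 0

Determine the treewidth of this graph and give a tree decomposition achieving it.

Treewidth 3.
Bags: B1 = {a, c, f, g}  B2 = {a, c, e, f}  B3 = {a, b, c, e}  B4 = {a, b, d, e}
Tree: B1–B2, B2–B3, B3–B4

Every bag has size at most 4, so the width is 4 − 1 = 3 and tw(G) ≤ 3. Conversely, {a, b, d, e} is a clique of size 4, and the vertices of any clique must share a bag in every tree decomposition; so some bag has ≥ 4 vertices and tw(G) ≥ 3. Hence tw(G) = 3 exactly.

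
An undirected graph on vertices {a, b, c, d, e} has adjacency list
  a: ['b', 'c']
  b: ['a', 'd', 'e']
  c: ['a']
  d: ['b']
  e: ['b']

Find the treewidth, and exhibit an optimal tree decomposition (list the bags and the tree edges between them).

Every bag has size at most 2, so the width is 2 − 1 = 1 and tw(G) ≤ 1. Any graph with an edge has treewidth ≥ 1, and G has the edge a–b. Hence tw(G) = 1 exactly.

Treewidth 1.
Bags: B1 = {a, b}  B2 = {a, c}  B3 = {b, e}  B4 = {b, d}
Tree: B1–B2, B1–B3, B1–B4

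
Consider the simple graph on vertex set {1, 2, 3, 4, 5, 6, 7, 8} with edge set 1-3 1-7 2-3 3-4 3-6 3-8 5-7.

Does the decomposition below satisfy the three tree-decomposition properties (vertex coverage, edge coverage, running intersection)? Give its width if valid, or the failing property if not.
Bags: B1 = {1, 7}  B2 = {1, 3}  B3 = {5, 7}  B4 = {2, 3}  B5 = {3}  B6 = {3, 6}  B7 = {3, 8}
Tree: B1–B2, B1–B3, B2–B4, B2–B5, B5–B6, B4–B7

A tree decomposition must satisfy three properties: every vertex lies in some bag; for every edge, both endpoints lie together in some bag; and for every vertex, the bags containing it form a connected subtree. Here vertex 4 appears in no bag, so the decomposition is invalid.

No — vertex 4 appears in no bag.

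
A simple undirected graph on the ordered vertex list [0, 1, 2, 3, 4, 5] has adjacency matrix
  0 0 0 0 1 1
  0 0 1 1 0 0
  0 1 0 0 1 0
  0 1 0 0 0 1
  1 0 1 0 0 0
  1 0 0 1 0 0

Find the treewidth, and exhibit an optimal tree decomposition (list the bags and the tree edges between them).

Treewidth 2.
One optimal decomposition is:
Bags: B1 = {1, 2, 4}  B2 = {0, 1, 4}  B3 = {0, 1, 5}  B4 = {1, 3, 5}
Tree: B1–B2, B2–B3, B3–B4

Every bag has size at most 3, so the width is 3 − 1 = 2 and tw(G) ≤ 2. Since 1–2–4–0–5–3–1 is a cycle in G, G is not acyclic. Forests are exactly the graphs of treewidth ≤ 1, so tw(G) ≥ 2. Combining the bounds, tw(G) = 2.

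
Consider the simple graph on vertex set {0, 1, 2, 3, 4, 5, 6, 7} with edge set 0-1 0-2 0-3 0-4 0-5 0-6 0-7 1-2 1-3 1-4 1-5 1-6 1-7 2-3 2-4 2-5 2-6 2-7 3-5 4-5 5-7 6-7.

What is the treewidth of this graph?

4

A width-4 tree decomposition is:
Bags: B1 = {0, 1, 2, 4, 5}  B2 = {0, 1, 2, 3, 5}  B3 = {0, 1, 2, 5, 7}  B4 = {0, 1, 2, 6, 7}
Tree: B1–B2, B2–B3, B3–B4
Each bag holds 5 vertices, so the decomposition has width 4, which upper-bounds the treewidth. For the lower bound, the 5 vertices {0, 1, 2, 3, 5} are pairwise adjacent, and any tree decomposition puts a clique entirely inside one bag — forcing width ≥ 4. The upper and lower bounds meet at 4, so that is the treewidth.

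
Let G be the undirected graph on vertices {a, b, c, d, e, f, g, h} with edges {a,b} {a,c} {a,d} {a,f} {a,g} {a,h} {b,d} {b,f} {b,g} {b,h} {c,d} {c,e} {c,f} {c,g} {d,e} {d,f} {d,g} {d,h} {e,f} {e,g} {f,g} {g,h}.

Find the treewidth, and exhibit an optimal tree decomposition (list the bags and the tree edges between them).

Every bag has size at most 5, so the width is 5 − 1 = 4 and tw(G) ≤ 4. On the other hand G contains the 5-clique {a, b, d, g, h}. A clique must lie in a single bag of any decomposition, so no decomposition can have width below 4. The upper and lower bounds meet at 4, so that is the treewidth.

Treewidth 4.
Bags: B1 = {a, c, d, f, g}  B2 = {a, b, d, f, g}  B3 = {c, d, e, f, g}  B4 = {a, b, d, g, h}
Tree: B1–B2, B1–B3, B2–B4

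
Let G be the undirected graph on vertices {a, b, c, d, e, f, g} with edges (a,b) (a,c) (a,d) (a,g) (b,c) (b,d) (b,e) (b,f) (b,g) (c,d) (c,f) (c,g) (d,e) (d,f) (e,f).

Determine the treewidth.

3

A width-3 tree decomposition is:
Bags: B1 = {a, b, c, g}  B2 = {a, b, c, d}  B3 = {b, c, d, f}  B4 = {b, d, e, f}
Tree: B1–B2, B2–B3, B3–B4
Every bag has size at most 4, so the width is 4 − 1 = 3 and tw(G) ≤ 3. On the other hand G contains the 4-clique {b, d, e, f}. A clique must lie in a single bag of any decomposition, so no decomposition can have width below 3. Combining the bounds, tw(G) = 3.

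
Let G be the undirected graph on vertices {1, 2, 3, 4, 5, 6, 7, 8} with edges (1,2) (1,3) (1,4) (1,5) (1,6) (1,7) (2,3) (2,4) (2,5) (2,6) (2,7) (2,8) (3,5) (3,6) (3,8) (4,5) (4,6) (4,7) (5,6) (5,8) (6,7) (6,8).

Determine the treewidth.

4

A width-4 tree decomposition is:
Bags: B1 = {1, 2, 4, 5, 6}  B2 = {1, 2, 4, 6, 7}  B3 = {1, 2, 3, 5, 6}  B4 = {2, 3, 5, 6, 8}
Tree: B1–B2, B1–B3, B3–B4
The largest bag has 5 vertices, giving width 4; this decomposition certifies tw(G) ≤ 4. On the other hand G contains the 5-clique {2, 3, 5, 6, 8}. A clique must lie in a single bag of any decomposition, so no decomposition can have width below 4. The upper and lower bounds meet at 4, so that is the treewidth.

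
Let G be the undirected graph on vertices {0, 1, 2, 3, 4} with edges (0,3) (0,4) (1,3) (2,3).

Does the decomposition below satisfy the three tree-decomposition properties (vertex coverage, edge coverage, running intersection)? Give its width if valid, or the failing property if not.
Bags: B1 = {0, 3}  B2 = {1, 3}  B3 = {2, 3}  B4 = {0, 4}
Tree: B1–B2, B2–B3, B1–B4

Yes; width 1.

Every vertex of G appears in some bag (union = {0, 1, 2, 3, 4}); every edge is covered by a bag; and for each vertex v the set of bags containing v is connected in the bag tree. The decomposition is therefore valid. The largest bag has 2 vertices, so the width is 1.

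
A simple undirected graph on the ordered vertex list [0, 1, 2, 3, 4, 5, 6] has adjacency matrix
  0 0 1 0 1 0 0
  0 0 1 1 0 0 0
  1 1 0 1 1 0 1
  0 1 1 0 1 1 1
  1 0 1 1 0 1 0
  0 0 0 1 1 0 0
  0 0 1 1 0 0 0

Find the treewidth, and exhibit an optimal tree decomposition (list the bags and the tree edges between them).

Treewidth 2.
Bags: B1 = {2, 3, 4}  B2 = {1, 2, 3}  B3 = {0, 2, 4}  B4 = {2, 3, 6}  B5 = {3, 4, 5}
Tree: B1–B2, B1–B3, B1–B4, B1–B5

Every bag has size at most 3, so the width is 3 − 1 = 2 and tw(G) ≤ 2. Conversely, {0, 2, 4} is a clique of size 3, and the vertices of any clique must share a bag in every tree decomposition; so some bag has ≥ 3 vertices and tw(G) ≥ 2. The upper and lower bounds meet at 2, so that is the treewidth.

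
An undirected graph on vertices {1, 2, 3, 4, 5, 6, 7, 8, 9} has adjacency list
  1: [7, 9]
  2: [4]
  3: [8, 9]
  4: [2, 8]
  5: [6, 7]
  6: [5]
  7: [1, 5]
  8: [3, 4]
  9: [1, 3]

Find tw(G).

1

A width-1 tree decomposition is:
Bags: B1 = {5, 6}  B2 = {5, 7}  B3 = {1, 7}  B4 = {1, 9}  B5 = {3, 9}  B6 = {3, 8}  B7 = {4, 8}  B8 = {2, 4}
Tree: B1–B2, B2–B3, B3–B4, B4–B5, B5–B6, B6–B7, B7–B8
Every bag has size at most 2, so the width is 2 − 1 = 1 and tw(G) ≤ 1. G has an edge, so its treewidth is at least 1. Combining the bounds, tw(G) = 1.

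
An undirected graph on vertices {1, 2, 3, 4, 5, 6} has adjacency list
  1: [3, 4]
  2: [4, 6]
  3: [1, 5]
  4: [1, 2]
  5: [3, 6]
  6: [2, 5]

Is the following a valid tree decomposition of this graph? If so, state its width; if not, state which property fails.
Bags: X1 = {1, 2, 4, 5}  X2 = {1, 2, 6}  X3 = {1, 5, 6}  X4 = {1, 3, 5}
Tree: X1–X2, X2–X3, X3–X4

A tree decomposition must satisfy three properties: every vertex lies in some bag; for every edge, both endpoints lie together in some bag; and for every vertex, the bags containing it form a connected subtree. Here bags containing vertex 5 are not connected in the tree, so the decomposition is invalid.

No — bags containing vertex 5 are not connected in the tree.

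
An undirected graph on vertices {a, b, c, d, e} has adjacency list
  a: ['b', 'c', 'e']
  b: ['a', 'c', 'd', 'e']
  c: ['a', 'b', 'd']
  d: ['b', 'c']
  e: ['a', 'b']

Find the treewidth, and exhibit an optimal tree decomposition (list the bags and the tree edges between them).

Treewidth 2.
One optimal decomposition is:
Bags: B1 = {a, b, e}  B2 = {a, b, c}  B3 = {b, c, d}
Tree: B1–B2, B2–B3

Each bag holds 3 vertices, so the decomposition has width 2, which upper-bounds the treewidth. Conversely, {a, b, e} is a clique of size 3, and the vertices of any clique must share a bag in every tree decomposition; so some bag has ≥ 3 vertices and tw(G) ≥ 2. The upper and lower bounds meet at 2, so that is the treewidth.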